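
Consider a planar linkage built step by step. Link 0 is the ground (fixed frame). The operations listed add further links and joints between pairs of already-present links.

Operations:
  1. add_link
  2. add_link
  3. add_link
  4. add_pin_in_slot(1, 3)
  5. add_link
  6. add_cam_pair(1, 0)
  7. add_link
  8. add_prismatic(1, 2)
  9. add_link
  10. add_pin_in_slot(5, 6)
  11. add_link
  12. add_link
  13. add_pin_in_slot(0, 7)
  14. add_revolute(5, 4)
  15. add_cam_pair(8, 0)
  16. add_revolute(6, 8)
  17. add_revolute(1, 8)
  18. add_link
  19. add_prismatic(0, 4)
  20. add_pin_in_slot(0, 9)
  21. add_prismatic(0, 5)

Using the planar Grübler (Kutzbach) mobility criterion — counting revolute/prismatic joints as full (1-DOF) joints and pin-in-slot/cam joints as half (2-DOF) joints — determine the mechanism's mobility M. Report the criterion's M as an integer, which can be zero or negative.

M = 9

(L,J1,J2)=(1,0,0); link0 fixed
link1: (2,0,0)
link2: (3,0,0)
link3: (4,0,0)
PS 1-3 [J2]: (4,0,1)
link4: (5,0,1)
C 1-0 [J2]: (5,0,2)
link5: (6,0,2)
P 1-2 [J1]: (6,1,2)
link6: (7,1,2)
PS 5-6 [J2]: (7,1,3)
link7: (8,1,3)
link8: (9,1,3)
PS 0-7 [J2]: (9,1,4)
R 5-4 [J1]: (9,2,4)
C 8-0 [J2]: (9,2,5)
R 6-8 [J1]: (9,3,5)
R 1-8 [J1]: (9,4,5)
link9: (10,4,5)
P 0-4 [J1]: (10,5,5)
PS 0-9 [J2]: (10,5,6)
P 0-5 [J1]: (10,6,6)
Grübler: 3·9 − 2·6 − 6 = 9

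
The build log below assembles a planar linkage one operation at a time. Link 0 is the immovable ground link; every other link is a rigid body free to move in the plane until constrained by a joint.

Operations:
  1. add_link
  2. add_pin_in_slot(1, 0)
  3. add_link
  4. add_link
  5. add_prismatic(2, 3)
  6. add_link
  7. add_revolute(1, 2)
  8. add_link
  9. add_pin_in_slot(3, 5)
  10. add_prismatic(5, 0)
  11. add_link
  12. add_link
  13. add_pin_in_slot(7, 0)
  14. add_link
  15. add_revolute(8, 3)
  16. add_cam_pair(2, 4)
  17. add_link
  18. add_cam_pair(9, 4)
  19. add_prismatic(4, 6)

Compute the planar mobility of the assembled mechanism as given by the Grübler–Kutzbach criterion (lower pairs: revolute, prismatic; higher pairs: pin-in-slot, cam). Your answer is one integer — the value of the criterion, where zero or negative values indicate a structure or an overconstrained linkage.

M = 12

(L,J1,J2)=(1,0,0); link0 fixed
link1: (2,0,0)
PS 1-0 [J2]: (2,0,1)
link2: (3,0,1)
link3: (4,0,1)
P 2-3 [J1]: (4,1,1)
link4: (5,1,1)
R 1-2 [J1]: (5,2,1)
link5: (6,2,1)
PS 3-5 [J2]: (6,2,2)
P 5-0 [J1]: (6,3,2)
link6: (7,3,2)
link7: (8,3,2)
PS 7-0 [J2]: (8,3,3)
link8: (9,3,3)
R 8-3 [J1]: (9,4,3)
C 2-4 [J2]: (9,4,4)
link9: (10,4,4)
C 9-4 [J2]: (10,4,5)
P 4-6 [J1]: (10,5,5)
Grübler: 3·9 − 2·5 − 5 = 12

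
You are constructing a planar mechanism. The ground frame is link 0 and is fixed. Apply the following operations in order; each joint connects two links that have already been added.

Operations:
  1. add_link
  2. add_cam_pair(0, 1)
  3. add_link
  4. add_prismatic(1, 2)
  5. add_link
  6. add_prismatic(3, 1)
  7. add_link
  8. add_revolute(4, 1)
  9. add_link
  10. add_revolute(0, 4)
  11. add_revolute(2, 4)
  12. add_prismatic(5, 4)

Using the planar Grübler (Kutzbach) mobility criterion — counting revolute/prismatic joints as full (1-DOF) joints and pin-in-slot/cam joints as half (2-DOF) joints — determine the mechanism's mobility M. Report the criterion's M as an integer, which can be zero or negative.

(L,J1,J2)=(1,0,0); link0 fixed
link1: (2,0,0)
C 0-1 [J2]: (2,0,1)
link2: (3,0,1)
P 1-2 [J1]: (3,1,1)
link3: (4,1,1)
P 3-1 [J1]: (4,2,1)
link4: (5,2,1)
R 4-1 [J1]: (5,3,1)
link5: (6,3,1)
R 0-4 [J1]: (6,4,1)
R 2-4 [J1]: (6,5,1)
P 5-4 [J1]: (6,6,1)
Grübler: 3·5 − 2·6 − 1 = 2

M = 2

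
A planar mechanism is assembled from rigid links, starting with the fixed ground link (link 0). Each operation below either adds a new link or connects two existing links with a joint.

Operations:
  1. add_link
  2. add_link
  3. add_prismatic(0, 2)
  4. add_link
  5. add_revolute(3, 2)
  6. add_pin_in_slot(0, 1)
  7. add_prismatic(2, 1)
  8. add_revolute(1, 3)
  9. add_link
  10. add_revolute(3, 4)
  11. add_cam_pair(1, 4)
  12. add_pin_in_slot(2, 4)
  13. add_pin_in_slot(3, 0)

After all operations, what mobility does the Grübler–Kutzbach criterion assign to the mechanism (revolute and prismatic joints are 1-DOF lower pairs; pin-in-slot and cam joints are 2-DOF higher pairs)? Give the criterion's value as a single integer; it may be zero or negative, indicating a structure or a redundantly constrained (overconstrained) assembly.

[1;0;0] (link 0 is ground)
L+ [2;0;0]
L+ [3;0;0]
P(0,2)∈J1 [3;1;0]
L+ [4;1;0]
R(3,2)∈J1 [4;2;0]
PS(0,1)∈J2 [4;2;1]
P(2,1)∈J1 [4;3;1]
R(1,3)∈J1 [4;4;1]
L+ [5;4;1]
R(3,4)∈J1 [5;5;1]
C(1,4)∈J2 [5;5;2]
PS(2,4)∈J2 [5;5;3]
PS(3,0)∈J2 [5;5;4]
mobility = 12 − 10 − 4 = -2

M = -2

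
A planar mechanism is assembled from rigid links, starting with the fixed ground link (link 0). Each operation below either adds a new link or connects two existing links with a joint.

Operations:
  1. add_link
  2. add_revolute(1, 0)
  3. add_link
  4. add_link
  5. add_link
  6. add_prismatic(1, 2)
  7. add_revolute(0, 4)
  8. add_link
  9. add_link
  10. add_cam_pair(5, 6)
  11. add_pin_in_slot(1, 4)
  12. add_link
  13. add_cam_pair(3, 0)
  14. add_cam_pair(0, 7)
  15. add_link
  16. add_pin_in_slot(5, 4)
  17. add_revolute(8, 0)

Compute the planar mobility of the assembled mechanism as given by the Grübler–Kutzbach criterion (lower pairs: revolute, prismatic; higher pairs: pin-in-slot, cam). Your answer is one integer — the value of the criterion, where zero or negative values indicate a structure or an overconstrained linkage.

M = 11

link 0 = ground. State L|J1|J2 = 1|0|0
+link1  2|0|0
R(1,0) f=1→J1  2|1|0
+link2  3|1|0
+link3  4|1|0
+link4  5|1|0
P(1,2) f=1→J1  5|2|0
R(0,4) f=1→J1  5|3|0
+link5  6|3|0
+link6  7|3|0
C(5,6) f=2→J2  7|3|1
PS(1,4) f=2→J2  7|3|2
+link7  8|3|2
C(3,0) f=2→J2  8|3|3
C(0,7) f=2→J2  8|3|4
+link8  9|3|4
PS(5,4) f=2→J2  9|3|5
R(8,0) f=1→J1  9|4|5
M = 3(9−1)−2·4−5 = 24−8−5 = 11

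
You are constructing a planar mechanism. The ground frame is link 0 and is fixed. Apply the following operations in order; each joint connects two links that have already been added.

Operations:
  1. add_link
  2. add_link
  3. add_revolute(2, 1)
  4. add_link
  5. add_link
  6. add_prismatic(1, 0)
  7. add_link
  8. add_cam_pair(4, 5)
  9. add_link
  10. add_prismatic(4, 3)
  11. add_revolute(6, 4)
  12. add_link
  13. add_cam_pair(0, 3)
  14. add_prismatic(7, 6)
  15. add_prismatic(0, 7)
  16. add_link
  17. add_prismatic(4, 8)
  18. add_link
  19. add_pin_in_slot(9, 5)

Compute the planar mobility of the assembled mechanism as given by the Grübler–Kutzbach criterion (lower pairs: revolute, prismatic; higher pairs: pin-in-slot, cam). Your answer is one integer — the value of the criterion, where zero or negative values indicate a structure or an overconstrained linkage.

M = 10

link 0 = ground. State L|J1|J2 = 1|0|0
+link1  2|0|0
+link2  3|0|0
R(2,1) f=1→J1  3|1|0
+link3  4|1|0
+link4  5|1|0
P(1,0) f=1→J1  5|2|0
+link5  6|2|0
C(4,5) f=2→J2  6|2|1
+link6  7|2|1
P(4,3) f=1→J1  7|3|1
R(6,4) f=1→J1  7|4|1
+link7  8|4|1
C(0,3) f=2→J2  8|4|2
P(7,6) f=1→J1  8|5|2
P(0,7) f=1→J1  8|6|2
+link8  9|6|2
P(4,8) f=1→J1  9|7|2
+link9  10|7|2
PS(9,5) f=2→J2  10|7|3
M = 3(10−1)−2·7−3 = 27−14−3 = 10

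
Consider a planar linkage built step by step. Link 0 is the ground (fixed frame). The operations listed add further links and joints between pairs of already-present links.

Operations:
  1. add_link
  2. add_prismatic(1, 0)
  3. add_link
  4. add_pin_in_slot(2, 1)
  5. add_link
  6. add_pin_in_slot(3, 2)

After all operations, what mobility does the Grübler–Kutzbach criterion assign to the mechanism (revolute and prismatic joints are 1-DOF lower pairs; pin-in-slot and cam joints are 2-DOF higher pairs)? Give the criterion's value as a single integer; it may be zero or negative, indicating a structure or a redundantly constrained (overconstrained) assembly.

[1;0;0] (link 0 is ground)
L+ [2;0;0]
P(1,0)∈J1 [2;1;0]
L+ [3;1;0]
PS(2,1)∈J2 [3;1;1]
L+ [4;1;1]
PS(3,2)∈J2 [4;1;2]
mobility = 9 − 2 − 2 = 5

M = 5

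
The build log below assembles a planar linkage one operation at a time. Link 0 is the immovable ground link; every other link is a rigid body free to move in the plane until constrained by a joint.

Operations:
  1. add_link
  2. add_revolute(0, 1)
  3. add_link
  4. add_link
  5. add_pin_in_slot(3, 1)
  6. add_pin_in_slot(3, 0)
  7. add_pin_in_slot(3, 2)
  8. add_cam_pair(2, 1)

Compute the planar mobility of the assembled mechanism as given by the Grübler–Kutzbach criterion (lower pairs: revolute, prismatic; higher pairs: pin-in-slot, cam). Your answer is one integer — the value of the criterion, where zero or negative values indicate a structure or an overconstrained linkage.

M = 3

[1;0;0] (link 0 is ground)
L+ [2;0;0]
R(0,1)∈J1 [2;1;0]
L+ [3;1;0]
L+ [4;1;0]
PS(3,1)∈J2 [4;1;1]
PS(3,0)∈J2 [4;1;2]
PS(3,2)∈J2 [4;1;3]
C(2,1)∈J2 [4;1;4]
mobility = 9 − 2 − 4 = 3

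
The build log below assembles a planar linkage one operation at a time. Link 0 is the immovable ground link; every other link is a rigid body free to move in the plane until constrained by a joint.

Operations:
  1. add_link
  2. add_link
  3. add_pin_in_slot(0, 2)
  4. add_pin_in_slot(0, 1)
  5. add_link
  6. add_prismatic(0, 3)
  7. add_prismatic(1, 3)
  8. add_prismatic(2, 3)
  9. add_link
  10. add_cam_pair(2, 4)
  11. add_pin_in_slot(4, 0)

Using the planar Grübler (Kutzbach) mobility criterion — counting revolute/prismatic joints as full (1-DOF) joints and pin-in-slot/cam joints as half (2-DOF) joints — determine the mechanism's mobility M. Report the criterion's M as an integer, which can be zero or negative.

M = 2

L=1 J1=0 J2=0
add link → L=2 J1=0 J2=0
add link → L=3 J1=0 J2=0
PS@0,2 dof=2 J2 → L=3 J1=0 J2=1
PS@0,1 dof=2 J2 → L=3 J1=0 J2=2
add link → L=4 J1=0 J2=2
P@0,3 dof=1 J1 → L=4 J1=1 J2=2
P@1,3 dof=1 J1 → L=4 J1=2 J2=2
P@2,3 dof=1 J1 → L=4 J1=3 J2=2
add link → L=5 J1=3 J2=2
C@2,4 dof=2 J2 → L=5 J1=3 J2=3
PS@4,0 dof=2 J2 → L=5 J1=3 J2=4
M=3(L−1)−2J1−J2=3·4−2·3−4=2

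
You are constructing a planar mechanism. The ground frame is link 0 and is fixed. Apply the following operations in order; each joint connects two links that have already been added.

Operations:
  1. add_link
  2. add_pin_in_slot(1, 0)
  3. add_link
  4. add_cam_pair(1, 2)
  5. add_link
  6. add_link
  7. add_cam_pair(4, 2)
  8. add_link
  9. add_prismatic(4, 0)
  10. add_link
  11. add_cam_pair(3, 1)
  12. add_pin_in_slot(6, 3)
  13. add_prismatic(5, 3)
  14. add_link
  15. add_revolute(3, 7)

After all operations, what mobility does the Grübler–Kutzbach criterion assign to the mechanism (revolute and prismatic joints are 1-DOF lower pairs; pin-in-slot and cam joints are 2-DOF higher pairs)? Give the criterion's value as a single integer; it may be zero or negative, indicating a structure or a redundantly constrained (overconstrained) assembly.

ground; <1,0,0>
#1 <2,0,0>
PS:1↔0 J2 <2,0,1>
#2 <3,0,1>
C:1↔2 J2 <3,0,2>
#3 <4,0,2>
#4 <5,0,2>
C:4↔2 J2 <5,0,3>
#5 <6,0,3>
P:4↔0 J1 <6,1,3>
#6 <7,1,3>
C:3↔1 J2 <7,1,4>
PS:6↔3 J2 <7,1,5>
P:5↔3 J1 <7,2,5>
#7 <8,2,5>
R:3↔7 J1 <8,3,5>
3×7 − 2×3 − 1×5 = 10

M = 10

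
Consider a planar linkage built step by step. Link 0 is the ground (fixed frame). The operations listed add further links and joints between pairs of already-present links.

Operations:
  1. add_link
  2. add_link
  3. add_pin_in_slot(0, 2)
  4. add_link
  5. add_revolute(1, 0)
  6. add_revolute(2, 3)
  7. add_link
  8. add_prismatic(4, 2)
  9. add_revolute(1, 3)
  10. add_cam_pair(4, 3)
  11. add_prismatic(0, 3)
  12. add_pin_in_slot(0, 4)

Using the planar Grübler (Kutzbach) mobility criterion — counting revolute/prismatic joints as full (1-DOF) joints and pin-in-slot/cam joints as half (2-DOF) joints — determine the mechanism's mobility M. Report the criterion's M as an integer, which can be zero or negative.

(L,J1,J2)=(1,0,0); link0 fixed
link1: (2,0,0)
link2: (3,0,0)
PS 0-2 [J2]: (3,0,1)
link3: (4,0,1)
R 1-0 [J1]: (4,1,1)
R 2-3 [J1]: (4,2,1)
link4: (5,2,1)
P 4-2 [J1]: (5,3,1)
R 1-3 [J1]: (5,4,1)
C 4-3 [J2]: (5,4,2)
P 0-3 [J1]: (5,5,2)
PS 0-4 [J2]: (5,5,3)
Grübler: 3·4 − 2·5 − 3 = -1

M = -1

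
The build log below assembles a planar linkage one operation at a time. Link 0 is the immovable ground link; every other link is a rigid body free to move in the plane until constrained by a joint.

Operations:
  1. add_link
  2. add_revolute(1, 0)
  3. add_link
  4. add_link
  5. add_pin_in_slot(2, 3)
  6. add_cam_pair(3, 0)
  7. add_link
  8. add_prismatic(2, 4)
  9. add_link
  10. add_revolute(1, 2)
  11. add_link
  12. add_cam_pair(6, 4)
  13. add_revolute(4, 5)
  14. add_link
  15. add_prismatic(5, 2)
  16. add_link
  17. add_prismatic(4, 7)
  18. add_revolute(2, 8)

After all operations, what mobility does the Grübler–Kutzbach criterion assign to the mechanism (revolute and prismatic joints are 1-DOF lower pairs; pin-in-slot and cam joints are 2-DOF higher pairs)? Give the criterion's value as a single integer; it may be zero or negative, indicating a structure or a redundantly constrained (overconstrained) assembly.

(L,J1,J2)=(1,0,0); link0 fixed
link1: (2,0,0)
R 1-0 [J1]: (2,1,0)
link2: (3,1,0)
link3: (4,1,0)
PS 2-3 [J2]: (4,1,1)
C 3-0 [J2]: (4,1,2)
link4: (5,1,2)
P 2-4 [J1]: (5,2,2)
link5: (6,2,2)
R 1-2 [J1]: (6,3,2)
link6: (7,3,2)
C 6-4 [J2]: (7,3,3)
R 4-5 [J1]: (7,4,3)
link7: (8,4,3)
P 5-2 [J1]: (8,5,3)
link8: (9,5,3)
P 4-7 [J1]: (9,6,3)
R 2-8 [J1]: (9,7,3)
Grübler: 3·8 − 2·7 − 3 = 7

M = 7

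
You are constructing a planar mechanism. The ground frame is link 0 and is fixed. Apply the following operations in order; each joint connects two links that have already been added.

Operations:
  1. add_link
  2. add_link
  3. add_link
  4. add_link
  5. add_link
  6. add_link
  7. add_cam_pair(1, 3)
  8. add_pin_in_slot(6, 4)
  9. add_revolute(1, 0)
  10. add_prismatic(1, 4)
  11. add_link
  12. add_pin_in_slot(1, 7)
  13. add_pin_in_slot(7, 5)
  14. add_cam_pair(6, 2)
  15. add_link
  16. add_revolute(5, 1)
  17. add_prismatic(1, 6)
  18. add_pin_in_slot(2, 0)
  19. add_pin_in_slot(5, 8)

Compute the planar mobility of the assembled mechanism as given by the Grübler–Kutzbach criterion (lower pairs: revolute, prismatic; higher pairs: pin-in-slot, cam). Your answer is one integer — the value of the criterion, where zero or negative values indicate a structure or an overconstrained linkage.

M = 9

[1;0;0] (link 0 is ground)
L+ [2;0;0]
L+ [3;0;0]
L+ [4;0;0]
L+ [5;0;0]
L+ [6;0;0]
L+ [7;0;0]
C(1,3)∈J2 [7;0;1]
PS(6,4)∈J2 [7;0;2]
R(1,0)∈J1 [7;1;2]
P(1,4)∈J1 [7;2;2]
L+ [8;2;2]
PS(1,7)∈J2 [8;2;3]
PS(7,5)∈J2 [8;2;4]
C(6,2)∈J2 [8;2;5]
L+ [9;2;5]
R(5,1)∈J1 [9;3;5]
P(1,6)∈J1 [9;4;5]
PS(2,0)∈J2 [9;4;6]
PS(5,8)∈J2 [9;4;7]
mobility = 24 − 8 − 7 = 9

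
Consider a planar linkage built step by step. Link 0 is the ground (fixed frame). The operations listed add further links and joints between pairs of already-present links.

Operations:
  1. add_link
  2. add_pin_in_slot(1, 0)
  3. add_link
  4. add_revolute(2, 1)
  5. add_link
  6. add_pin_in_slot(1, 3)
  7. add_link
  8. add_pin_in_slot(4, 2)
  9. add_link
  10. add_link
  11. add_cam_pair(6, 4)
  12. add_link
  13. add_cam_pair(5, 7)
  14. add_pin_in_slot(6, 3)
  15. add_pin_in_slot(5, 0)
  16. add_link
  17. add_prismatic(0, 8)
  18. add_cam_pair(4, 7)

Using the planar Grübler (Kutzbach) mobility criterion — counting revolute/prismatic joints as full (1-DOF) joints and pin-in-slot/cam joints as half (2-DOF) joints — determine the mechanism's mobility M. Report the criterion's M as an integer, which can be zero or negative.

link 0 = ground. State L|J1|J2 = 1|0|0
+link1  2|0|0
PS(1,0) f=2→J2  2|0|1
+link2  3|0|1
R(2,1) f=1→J1  3|1|1
+link3  4|1|1
PS(1,3) f=2→J2  4|1|2
+link4  5|1|2
PS(4,2) f=2→J2  5|1|3
+link5  6|1|3
+link6  7|1|3
C(6,4) f=2→J2  7|1|4
+link7  8|1|4
C(5,7) f=2→J2  8|1|5
PS(6,3) f=2→J2  8|1|6
PS(5,0) f=2→J2  8|1|7
+link8  9|1|7
P(0,8) f=1→J1  9|2|7
C(4,7) f=2→J2  9|2|8
M = 3(9−1)−2·2−8 = 24−4−8 = 12

M = 12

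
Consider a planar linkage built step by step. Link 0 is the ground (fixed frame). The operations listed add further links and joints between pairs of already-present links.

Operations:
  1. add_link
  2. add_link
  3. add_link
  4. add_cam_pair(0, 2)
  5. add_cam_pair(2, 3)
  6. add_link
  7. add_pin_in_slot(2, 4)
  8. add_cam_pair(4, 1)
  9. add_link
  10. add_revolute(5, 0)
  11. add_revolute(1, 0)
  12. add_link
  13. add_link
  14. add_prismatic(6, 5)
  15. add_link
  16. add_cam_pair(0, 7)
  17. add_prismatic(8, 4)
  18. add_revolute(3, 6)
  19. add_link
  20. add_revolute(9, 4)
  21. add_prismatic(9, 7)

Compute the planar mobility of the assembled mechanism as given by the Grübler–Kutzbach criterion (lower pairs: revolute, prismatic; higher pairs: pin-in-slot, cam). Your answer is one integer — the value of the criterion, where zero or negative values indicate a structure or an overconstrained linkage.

(L,J1,J2)=(1,0,0); link0 fixed
link1: (2,0,0)
link2: (3,0,0)
link3: (4,0,0)
C 0-2 [J2]: (4,0,1)
C 2-3 [J2]: (4,0,2)
link4: (5,0,2)
PS 2-4 [J2]: (5,0,3)
C 4-1 [J2]: (5,0,4)
link5: (6,0,4)
R 5-0 [J1]: (6,1,4)
R 1-0 [J1]: (6,2,4)
link6: (7,2,4)
link7: (8,2,4)
P 6-5 [J1]: (8,3,4)
link8: (9,3,4)
C 0-7 [J2]: (9,3,5)
P 8-4 [J1]: (9,4,5)
R 3-6 [J1]: (9,5,5)
link9: (10,5,5)
R 9-4 [J1]: (10,6,5)
P 9-7 [J1]: (10,7,5)
Grübler: 3·9 − 2·7 − 5 = 8

M = 8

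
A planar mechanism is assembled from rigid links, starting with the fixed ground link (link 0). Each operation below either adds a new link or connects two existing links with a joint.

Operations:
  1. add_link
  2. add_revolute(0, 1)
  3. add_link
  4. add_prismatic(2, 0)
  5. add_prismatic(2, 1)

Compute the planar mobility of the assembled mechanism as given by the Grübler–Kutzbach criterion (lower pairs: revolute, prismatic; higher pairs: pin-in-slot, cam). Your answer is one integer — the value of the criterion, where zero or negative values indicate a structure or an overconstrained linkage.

(L,J1,J2)=(1,0,0); link0 fixed
link1: (2,0,0)
R 0-1 [J1]: (2,1,0)
link2: (3,1,0)
P 2-0 [J1]: (3,2,0)
P 2-1 [J1]: (3,3,0)
Grübler: 3·2 − 2·3 − 0 = 0

M = 0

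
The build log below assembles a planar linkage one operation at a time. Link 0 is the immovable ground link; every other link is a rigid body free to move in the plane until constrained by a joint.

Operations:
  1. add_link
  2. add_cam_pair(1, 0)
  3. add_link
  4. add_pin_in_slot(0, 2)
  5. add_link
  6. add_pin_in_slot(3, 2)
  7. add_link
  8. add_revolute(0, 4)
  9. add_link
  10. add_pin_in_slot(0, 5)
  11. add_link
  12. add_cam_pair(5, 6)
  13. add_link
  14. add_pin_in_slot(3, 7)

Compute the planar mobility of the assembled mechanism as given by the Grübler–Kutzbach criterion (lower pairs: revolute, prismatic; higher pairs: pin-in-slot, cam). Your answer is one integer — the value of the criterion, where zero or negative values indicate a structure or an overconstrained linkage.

link 0 = ground. State L|J1|J2 = 1|0|0
+link1  2|0|0
C(1,0) f=2→J2  2|0|1
+link2  3|0|1
PS(0,2) f=2→J2  3|0|2
+link3  4|0|2
PS(3,2) f=2→J2  4|0|3
+link4  5|0|3
R(0,4) f=1→J1  5|1|3
+link5  6|1|3
PS(0,5) f=2→J2  6|1|4
+link6  7|1|4
C(5,6) f=2→J2  7|1|5
+link7  8|1|5
PS(3,7) f=2→J2  8|1|6
M = 3(8−1)−2·1−6 = 21−2−6 = 13

M = 13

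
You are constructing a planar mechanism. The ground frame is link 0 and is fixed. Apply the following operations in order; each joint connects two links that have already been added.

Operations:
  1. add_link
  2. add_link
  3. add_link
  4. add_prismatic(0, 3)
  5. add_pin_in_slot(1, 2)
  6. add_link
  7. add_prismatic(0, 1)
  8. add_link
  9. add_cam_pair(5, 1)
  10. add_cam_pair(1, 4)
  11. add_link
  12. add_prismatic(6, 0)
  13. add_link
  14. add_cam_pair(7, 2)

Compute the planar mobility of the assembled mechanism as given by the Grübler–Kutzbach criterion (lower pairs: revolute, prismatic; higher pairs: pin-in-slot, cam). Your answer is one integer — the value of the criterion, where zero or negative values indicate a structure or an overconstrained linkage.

M = 11

link 0 = ground. State L|J1|J2 = 1|0|0
+link1  2|0|0
+link2  3|0|0
+link3  4|0|0
P(0,3) f=1→J1  4|1|0
PS(1,2) f=2→J2  4|1|1
+link4  5|1|1
P(0,1) f=1→J1  5|2|1
+link5  6|2|1
C(5,1) f=2→J2  6|2|2
C(1,4) f=2→J2  6|2|3
+link6  7|2|3
P(6,0) f=1→J1  7|3|3
+link7  8|3|3
C(7,2) f=2→J2  8|3|4
M = 3(8−1)−2·3−4 = 21−6−4 = 11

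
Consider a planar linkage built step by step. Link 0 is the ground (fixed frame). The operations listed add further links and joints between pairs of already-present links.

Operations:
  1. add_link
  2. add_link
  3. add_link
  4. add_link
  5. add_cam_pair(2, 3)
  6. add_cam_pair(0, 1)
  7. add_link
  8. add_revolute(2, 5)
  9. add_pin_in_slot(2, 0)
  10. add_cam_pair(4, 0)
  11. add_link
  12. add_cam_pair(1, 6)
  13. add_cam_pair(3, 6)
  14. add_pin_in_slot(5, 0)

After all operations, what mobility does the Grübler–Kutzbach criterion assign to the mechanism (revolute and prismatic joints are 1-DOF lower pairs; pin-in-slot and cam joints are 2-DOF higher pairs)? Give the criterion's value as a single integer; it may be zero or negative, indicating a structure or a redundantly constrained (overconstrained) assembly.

M = 9

link 0 = ground. State L|J1|J2 = 1|0|0
+link1  2|0|0
+link2  3|0|0
+link3  4|0|0
+link4  5|0|0
C(2,3) f=2→J2  5|0|1
C(0,1) f=2→J2  5|0|2
+link5  6|0|2
R(2,5) f=1→J1  6|1|2
PS(2,0) f=2→J2  6|1|3
C(4,0) f=2→J2  6|1|4
+link6  7|1|4
C(1,6) f=2→J2  7|1|5
C(3,6) f=2→J2  7|1|6
PS(5,0) f=2→J2  7|1|7
M = 3(7−1)−2·1−7 = 18−2−7 = 9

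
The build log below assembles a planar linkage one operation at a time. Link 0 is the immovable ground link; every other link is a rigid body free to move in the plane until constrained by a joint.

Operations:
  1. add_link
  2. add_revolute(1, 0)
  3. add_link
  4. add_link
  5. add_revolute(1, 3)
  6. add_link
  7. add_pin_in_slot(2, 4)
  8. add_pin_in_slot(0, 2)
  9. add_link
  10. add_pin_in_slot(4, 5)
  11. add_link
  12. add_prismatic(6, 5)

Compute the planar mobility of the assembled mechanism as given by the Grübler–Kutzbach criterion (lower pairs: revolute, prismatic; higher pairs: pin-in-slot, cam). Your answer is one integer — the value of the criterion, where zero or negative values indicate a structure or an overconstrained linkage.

M = 9

(L,J1,J2)=(1,0,0); link0 fixed
link1: (2,0,0)
R 1-0 [J1]: (2,1,0)
link2: (3,1,0)
link3: (4,1,0)
R 1-3 [J1]: (4,2,0)
link4: (5,2,0)
PS 2-4 [J2]: (5,2,1)
PS 0-2 [J2]: (5,2,2)
link5: (6,2,2)
PS 4-5 [J2]: (6,2,3)
link6: (7,2,3)
P 6-5 [J1]: (7,3,3)
Grübler: 3·6 − 2·3 − 3 = 9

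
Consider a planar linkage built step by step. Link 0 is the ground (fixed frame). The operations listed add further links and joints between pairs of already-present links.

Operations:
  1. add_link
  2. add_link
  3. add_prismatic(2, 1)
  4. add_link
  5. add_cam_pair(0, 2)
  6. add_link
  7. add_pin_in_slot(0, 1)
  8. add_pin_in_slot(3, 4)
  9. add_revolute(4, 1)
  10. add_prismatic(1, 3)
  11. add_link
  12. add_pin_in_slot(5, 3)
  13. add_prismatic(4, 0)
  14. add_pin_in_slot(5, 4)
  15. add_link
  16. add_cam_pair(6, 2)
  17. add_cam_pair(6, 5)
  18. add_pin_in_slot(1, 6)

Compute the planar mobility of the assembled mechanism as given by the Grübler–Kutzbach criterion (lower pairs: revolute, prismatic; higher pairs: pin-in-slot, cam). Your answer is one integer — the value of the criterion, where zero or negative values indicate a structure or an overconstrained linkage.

M = 2

[1;0;0] (link 0 is ground)
L+ [2;0;0]
L+ [3;0;0]
P(2,1)∈J1 [3;1;0]
L+ [4;1;0]
C(0,2)∈J2 [4;1;1]
L+ [5;1;1]
PS(0,1)∈J2 [5;1;2]
PS(3,4)∈J2 [5;1;3]
R(4,1)∈J1 [5;2;3]
P(1,3)∈J1 [5;3;3]
L+ [6;3;3]
PS(5,3)∈J2 [6;3;4]
P(4,0)∈J1 [6;4;4]
PS(5,4)∈J2 [6;4;5]
L+ [7;4;5]
C(6,2)∈J2 [7;4;6]
C(6,5)∈J2 [7;4;7]
PS(1,6)∈J2 [7;4;8]
mobility = 18 − 8 − 8 = 2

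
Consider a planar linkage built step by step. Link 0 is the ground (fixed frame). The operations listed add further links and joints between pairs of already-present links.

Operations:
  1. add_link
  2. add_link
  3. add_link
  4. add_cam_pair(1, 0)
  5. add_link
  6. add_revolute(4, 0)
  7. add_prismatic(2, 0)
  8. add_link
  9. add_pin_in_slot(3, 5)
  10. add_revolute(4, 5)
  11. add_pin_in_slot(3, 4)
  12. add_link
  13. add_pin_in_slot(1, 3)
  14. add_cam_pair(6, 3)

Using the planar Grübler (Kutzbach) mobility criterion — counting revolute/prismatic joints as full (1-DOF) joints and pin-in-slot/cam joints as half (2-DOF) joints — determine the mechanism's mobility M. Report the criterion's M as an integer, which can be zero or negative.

M = 7

(L,J1,J2)=(1,0,0); link0 fixed
link1: (2,0,0)
link2: (3,0,0)
link3: (4,0,0)
C 1-0 [J2]: (4,0,1)
link4: (5,0,1)
R 4-0 [J1]: (5,1,1)
P 2-0 [J1]: (5,2,1)
link5: (6,2,1)
PS 3-5 [J2]: (6,2,2)
R 4-5 [J1]: (6,3,2)
PS 3-4 [J2]: (6,3,3)
link6: (7,3,3)
PS 1-3 [J2]: (7,3,4)
C 6-3 [J2]: (7,3,5)
Grübler: 3·6 − 2·3 − 5 = 7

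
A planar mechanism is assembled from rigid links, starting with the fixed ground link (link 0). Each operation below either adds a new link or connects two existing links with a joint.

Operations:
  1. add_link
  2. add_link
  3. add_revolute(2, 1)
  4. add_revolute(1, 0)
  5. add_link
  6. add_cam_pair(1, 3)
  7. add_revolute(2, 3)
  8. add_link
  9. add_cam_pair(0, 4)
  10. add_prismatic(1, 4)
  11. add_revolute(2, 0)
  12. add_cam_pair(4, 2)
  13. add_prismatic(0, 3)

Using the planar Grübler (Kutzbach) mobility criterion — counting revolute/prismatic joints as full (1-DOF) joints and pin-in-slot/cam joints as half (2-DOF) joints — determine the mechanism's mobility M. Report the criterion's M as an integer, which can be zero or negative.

[1;0;0] (link 0 is ground)
L+ [2;0;0]
L+ [3;0;0]
R(2,1)∈J1 [3;1;0]
R(1,0)∈J1 [3;2;0]
L+ [4;2;0]
C(1,3)∈J2 [4;2;1]
R(2,3)∈J1 [4;3;1]
L+ [5;3;1]
C(0,4)∈J2 [5;3;2]
P(1,4)∈J1 [5;4;2]
R(2,0)∈J1 [5;5;2]
C(4,2)∈J2 [5;5;3]
P(0,3)∈J1 [5;6;3]
mobility = 12 − 12 − 3 = -3

M = -3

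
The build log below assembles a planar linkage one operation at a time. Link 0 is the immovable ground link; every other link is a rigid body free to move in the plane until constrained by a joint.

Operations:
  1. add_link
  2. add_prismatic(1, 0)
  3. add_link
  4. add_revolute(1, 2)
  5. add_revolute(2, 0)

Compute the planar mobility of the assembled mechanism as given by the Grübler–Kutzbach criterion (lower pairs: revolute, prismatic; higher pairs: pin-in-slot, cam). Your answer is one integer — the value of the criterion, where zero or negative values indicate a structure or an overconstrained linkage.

link 0 = ground. State L|J1|J2 = 1|0|0
+link1  2|0|0
P(1,0) f=1→J1  2|1|0
+link2  3|1|0
R(1,2) f=1→J1  3|2|0
R(2,0) f=1→J1  3|3|0
M = 3(3−1)−2·3−0 = 6−6−0 = 0

M = 0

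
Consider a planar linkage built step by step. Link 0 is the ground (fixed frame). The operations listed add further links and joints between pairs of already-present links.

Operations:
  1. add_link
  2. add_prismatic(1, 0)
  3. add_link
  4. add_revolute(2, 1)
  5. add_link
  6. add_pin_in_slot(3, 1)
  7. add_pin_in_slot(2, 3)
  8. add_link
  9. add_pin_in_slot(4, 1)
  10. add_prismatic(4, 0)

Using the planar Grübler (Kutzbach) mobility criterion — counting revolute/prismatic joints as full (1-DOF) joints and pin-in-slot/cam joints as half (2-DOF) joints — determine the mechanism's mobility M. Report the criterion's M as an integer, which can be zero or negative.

M = 3

L=1 J1=0 J2=0
add link → L=2 J1=0 J2=0
P@1,0 dof=1 J1 → L=2 J1=1 J2=0
add link → L=3 J1=1 J2=0
R@2,1 dof=1 J1 → L=3 J1=2 J2=0
add link → L=4 J1=2 J2=0
PS@3,1 dof=2 J2 → L=4 J1=2 J2=1
PS@2,3 dof=2 J2 → L=4 J1=2 J2=2
add link → L=5 J1=2 J2=2
PS@4,1 dof=2 J2 → L=5 J1=2 J2=3
P@4,0 dof=1 J1 → L=5 J1=3 J2=3
M=3(L−1)−2J1−J2=3·4−2·3−3=3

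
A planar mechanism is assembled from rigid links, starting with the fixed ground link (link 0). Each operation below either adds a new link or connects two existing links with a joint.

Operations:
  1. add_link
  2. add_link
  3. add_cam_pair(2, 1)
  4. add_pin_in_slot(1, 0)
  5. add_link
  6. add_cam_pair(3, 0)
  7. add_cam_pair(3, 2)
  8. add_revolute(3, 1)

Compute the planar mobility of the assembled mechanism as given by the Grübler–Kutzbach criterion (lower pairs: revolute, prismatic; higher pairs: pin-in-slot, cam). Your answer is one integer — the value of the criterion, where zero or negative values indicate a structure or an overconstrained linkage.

M = 3

L=1 J1=0 J2=0
add link → L=2 J1=0 J2=0
add link → L=3 J1=0 J2=0
C@2,1 dof=2 J2 → L=3 J1=0 J2=1
PS@1,0 dof=2 J2 → L=3 J1=0 J2=2
add link → L=4 J1=0 J2=2
C@3,0 dof=2 J2 → L=4 J1=0 J2=3
C@3,2 dof=2 J2 → L=4 J1=0 J2=4
R@3,1 dof=1 J1 → L=4 J1=1 J2=4
M=3(L−1)−2J1−J2=3·3−2·1−4=3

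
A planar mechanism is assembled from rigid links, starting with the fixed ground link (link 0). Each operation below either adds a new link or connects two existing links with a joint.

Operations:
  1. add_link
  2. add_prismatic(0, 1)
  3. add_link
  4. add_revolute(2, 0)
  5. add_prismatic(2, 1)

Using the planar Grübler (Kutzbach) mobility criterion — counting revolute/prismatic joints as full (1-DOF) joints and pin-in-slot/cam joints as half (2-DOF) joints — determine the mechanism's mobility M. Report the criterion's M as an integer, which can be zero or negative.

M = 0

ground; <1,0,0>
#1 <2,0,0>
P:0↔1 J1 <2,1,0>
#2 <3,1,0>
R:2↔0 J1 <3,2,0>
P:2↔1 J1 <3,3,0>
3×2 − 2×3 − 1×0 = 0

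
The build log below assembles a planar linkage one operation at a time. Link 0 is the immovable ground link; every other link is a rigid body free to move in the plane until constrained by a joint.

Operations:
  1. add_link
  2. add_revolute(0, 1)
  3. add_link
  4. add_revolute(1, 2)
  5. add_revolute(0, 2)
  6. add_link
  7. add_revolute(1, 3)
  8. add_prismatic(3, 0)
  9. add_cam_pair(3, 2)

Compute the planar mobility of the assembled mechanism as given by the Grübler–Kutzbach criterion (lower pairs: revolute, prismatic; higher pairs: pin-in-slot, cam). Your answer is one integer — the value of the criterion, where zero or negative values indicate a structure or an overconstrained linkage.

M = -2

L=1 J1=0 J2=0
add link → L=2 J1=0 J2=0
R@0,1 dof=1 J1 → L=2 J1=1 J2=0
add link → L=3 J1=1 J2=0
R@1,2 dof=1 J1 → L=3 J1=2 J2=0
R@0,2 dof=1 J1 → L=3 J1=3 J2=0
add link → L=4 J1=3 J2=0
R@1,3 dof=1 J1 → L=4 J1=4 J2=0
P@3,0 dof=1 J1 → L=4 J1=5 J2=0
C@3,2 dof=2 J2 → L=4 J1=5 J2=1
M=3(L−1)−2J1−J2=3·3−2·5−1=-2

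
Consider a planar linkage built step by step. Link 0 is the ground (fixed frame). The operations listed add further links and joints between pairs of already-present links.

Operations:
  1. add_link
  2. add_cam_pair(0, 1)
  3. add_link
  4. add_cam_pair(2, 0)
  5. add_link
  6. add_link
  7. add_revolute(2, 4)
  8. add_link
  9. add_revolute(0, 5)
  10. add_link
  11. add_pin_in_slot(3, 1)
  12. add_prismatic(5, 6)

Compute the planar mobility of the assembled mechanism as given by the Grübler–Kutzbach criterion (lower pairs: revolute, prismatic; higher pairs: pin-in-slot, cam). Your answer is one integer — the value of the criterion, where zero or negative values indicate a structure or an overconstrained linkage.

M = 9

[1;0;0] (link 0 is ground)
L+ [2;0;0]
C(0,1)∈J2 [2;0;1]
L+ [3;0;1]
C(2,0)∈J2 [3;0;2]
L+ [4;0;2]
L+ [5;0;2]
R(2,4)∈J1 [5;1;2]
L+ [6;1;2]
R(0,5)∈J1 [6;2;2]
L+ [7;2;2]
PS(3,1)∈J2 [7;2;3]
P(5,6)∈J1 [7;3;3]
mobility = 18 − 6 − 3 = 9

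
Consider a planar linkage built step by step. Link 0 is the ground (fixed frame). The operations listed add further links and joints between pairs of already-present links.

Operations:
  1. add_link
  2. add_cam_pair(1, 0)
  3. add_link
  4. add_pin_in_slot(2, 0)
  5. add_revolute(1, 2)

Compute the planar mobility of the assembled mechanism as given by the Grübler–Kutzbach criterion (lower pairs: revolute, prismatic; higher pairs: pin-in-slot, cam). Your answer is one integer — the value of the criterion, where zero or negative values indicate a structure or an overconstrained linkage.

L=1 J1=0 J2=0
add link → L=2 J1=0 J2=0
C@1,0 dof=2 J2 → L=2 J1=0 J2=1
add link → L=3 J1=0 J2=1
PS@2,0 dof=2 J2 → L=3 J1=0 J2=2
R@1,2 dof=1 J1 → L=3 J1=1 J2=2
M=3(L−1)−2J1−J2=3·2−2·1−2=2

M = 2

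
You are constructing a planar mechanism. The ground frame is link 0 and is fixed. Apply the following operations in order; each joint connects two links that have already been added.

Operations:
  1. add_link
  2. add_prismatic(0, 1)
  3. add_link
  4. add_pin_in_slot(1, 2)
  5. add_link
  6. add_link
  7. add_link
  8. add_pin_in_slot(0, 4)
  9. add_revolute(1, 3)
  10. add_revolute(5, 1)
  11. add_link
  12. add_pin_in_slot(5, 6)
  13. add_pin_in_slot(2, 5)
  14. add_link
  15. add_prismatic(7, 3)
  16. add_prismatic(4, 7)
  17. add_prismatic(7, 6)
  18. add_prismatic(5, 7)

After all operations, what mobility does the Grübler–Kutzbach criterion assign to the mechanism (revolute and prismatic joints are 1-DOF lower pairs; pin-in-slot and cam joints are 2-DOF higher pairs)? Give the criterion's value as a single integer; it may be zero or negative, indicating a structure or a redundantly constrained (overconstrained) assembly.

(L,J1,J2)=(1,0,0); link0 fixed
link1: (2,0,0)
P 0-1 [J1]: (2,1,0)
link2: (3,1,0)
PS 1-2 [J2]: (3,1,1)
link3: (4,1,1)
link4: (5,1,1)
link5: (6,1,1)
PS 0-4 [J2]: (6,1,2)
R 1-3 [J1]: (6,2,2)
R 5-1 [J1]: (6,3,2)
link6: (7,3,2)
PS 5-6 [J2]: (7,3,3)
PS 2-5 [J2]: (7,3,4)
link7: (8,3,4)
P 7-3 [J1]: (8,4,4)
P 4-7 [J1]: (8,5,4)
P 7-6 [J1]: (8,6,4)
P 5-7 [J1]: (8,7,4)
Grübler: 3·7 − 2·7 − 4 = 3

M = 3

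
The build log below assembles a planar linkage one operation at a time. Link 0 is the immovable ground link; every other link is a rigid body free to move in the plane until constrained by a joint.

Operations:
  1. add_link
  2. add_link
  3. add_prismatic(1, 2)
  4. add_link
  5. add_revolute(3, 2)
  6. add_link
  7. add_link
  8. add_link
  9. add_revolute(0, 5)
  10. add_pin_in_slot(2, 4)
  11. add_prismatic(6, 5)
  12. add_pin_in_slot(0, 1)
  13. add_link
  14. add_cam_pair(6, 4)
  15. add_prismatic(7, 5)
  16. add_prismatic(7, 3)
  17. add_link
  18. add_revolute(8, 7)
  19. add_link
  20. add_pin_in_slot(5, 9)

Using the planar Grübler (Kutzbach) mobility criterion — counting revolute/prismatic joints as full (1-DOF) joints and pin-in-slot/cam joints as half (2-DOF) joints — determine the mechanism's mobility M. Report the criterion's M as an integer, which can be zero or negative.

M = 9

[1;0;0] (link 0 is ground)
L+ [2;0;0]
L+ [3;0;0]
P(1,2)∈J1 [3;1;0]
L+ [4;1;0]
R(3,2)∈J1 [4;2;0]
L+ [5;2;0]
L+ [6;2;0]
L+ [7;2;0]
R(0,5)∈J1 [7;3;0]
PS(2,4)∈J2 [7;3;1]
P(6,5)∈J1 [7;4;1]
PS(0,1)∈J2 [7;4;2]
L+ [8;4;2]
C(6,4)∈J2 [8;4;3]
P(7,5)∈J1 [8;5;3]
P(7,3)∈J1 [8;6;3]
L+ [9;6;3]
R(8,7)∈J1 [9;7;3]
L+ [10;7;3]
PS(5,9)∈J2 [10;7;4]
mobility = 27 − 14 − 4 = 9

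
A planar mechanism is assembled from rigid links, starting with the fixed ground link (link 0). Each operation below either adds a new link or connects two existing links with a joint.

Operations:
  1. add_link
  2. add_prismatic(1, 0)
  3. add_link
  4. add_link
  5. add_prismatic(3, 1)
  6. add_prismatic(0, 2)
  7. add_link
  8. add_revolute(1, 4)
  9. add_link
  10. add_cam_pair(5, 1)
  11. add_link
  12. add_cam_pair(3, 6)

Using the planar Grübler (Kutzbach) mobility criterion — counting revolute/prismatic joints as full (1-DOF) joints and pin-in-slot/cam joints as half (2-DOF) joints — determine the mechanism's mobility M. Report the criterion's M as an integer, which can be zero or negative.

M = 8

ground; <1,0,0>
#1 <2,0,0>
P:1↔0 J1 <2,1,0>
#2 <3,1,0>
#3 <4,1,0>
P:3↔1 J1 <4,2,0>
P:0↔2 J1 <4,3,0>
#4 <5,3,0>
R:1↔4 J1 <5,4,0>
#5 <6,4,0>
C:5↔1 J2 <6,4,1>
#6 <7,4,1>
C:3↔6 J2 <7,4,2>
3×6 − 2×4 − 1×2 = 8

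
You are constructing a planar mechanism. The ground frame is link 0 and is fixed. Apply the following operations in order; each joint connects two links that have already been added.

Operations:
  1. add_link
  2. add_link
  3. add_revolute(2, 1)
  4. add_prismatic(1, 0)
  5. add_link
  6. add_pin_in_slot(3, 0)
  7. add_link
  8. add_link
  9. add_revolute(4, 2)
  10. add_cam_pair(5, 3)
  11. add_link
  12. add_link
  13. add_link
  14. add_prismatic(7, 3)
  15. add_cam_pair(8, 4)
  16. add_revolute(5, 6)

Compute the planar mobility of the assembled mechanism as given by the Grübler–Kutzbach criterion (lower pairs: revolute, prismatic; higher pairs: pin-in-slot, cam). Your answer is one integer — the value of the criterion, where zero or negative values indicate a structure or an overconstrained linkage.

M = 11

[1;0;0] (link 0 is ground)
L+ [2;0;0]
L+ [3;0;0]
R(2,1)∈J1 [3;1;0]
P(1,0)∈J1 [3;2;0]
L+ [4;2;0]
PS(3,0)∈J2 [4;2;1]
L+ [5;2;1]
L+ [6;2;1]
R(4,2)∈J1 [6;3;1]
C(5,3)∈J2 [6;3;2]
L+ [7;3;2]
L+ [8;3;2]
L+ [9;3;2]
P(7,3)∈J1 [9;4;2]
C(8,4)∈J2 [9;4;3]
R(5,6)∈J1 [9;5;3]
mobility = 24 − 10 − 3 = 11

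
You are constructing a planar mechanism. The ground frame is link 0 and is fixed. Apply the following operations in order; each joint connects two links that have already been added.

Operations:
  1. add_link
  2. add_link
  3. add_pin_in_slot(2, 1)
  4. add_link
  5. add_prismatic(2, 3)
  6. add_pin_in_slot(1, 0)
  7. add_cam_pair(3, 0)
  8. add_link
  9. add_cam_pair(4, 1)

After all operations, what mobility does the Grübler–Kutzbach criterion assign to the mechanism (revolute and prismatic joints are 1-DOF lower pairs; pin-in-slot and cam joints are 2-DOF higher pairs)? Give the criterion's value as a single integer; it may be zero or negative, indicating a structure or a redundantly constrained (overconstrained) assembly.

M = 6

L=1 J1=0 J2=0
add link → L=2 J1=0 J2=0
add link → L=3 J1=0 J2=0
PS@2,1 dof=2 J2 → L=3 J1=0 J2=1
add link → L=4 J1=0 J2=1
P@2,3 dof=1 J1 → L=4 J1=1 J2=1
PS@1,0 dof=2 J2 → L=4 J1=1 J2=2
C@3,0 dof=2 J2 → L=4 J1=1 J2=3
add link → L=5 J1=1 J2=3
C@4,1 dof=2 J2 → L=5 J1=1 J2=4
M=3(L−1)−2J1−J2=3·4−2·1−4=6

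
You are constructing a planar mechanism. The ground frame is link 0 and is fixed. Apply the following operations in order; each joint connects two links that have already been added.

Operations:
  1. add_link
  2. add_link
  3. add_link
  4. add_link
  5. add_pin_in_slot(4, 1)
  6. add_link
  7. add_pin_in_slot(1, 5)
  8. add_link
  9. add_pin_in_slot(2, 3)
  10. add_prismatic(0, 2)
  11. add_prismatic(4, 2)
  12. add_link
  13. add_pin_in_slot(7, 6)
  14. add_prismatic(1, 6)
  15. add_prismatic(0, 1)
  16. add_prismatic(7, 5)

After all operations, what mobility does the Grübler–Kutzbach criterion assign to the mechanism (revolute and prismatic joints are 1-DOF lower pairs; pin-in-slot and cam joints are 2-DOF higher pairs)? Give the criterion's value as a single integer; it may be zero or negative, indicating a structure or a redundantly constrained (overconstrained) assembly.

link 0 = ground. State L|J1|J2 = 1|0|0
+link1  2|0|0
+link2  3|0|0
+link3  4|0|0
+link4  5|0|0
PS(4,1) f=2→J2  5|0|1
+link5  6|0|1
PS(1,5) f=2→J2  6|0|2
+link6  7|0|2
PS(2,3) f=2→J2  7|0|3
P(0,2) f=1→J1  7|1|3
P(4,2) f=1→J1  7|2|3
+link7  8|2|3
PS(7,6) f=2→J2  8|2|4
P(1,6) f=1→J1  8|3|4
P(0,1) f=1→J1  8|4|4
P(7,5) f=1→J1  8|5|4
M = 3(8−1)−2·5−4 = 21−10−4 = 7

M = 7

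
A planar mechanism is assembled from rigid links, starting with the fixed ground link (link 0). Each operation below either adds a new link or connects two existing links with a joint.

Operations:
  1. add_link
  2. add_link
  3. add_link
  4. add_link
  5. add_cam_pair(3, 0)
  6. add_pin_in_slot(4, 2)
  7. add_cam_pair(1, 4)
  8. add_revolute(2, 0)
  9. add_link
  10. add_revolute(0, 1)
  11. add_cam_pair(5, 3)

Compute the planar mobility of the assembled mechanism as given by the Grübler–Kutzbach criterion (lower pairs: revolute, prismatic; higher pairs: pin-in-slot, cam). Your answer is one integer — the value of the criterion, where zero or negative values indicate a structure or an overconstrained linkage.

link 0 = ground. State L|J1|J2 = 1|0|0
+link1  2|0|0
+link2  3|0|0
+link3  4|0|0
+link4  5|0|0
C(3,0) f=2→J2  5|0|1
PS(4,2) f=2→J2  5|0|2
C(1,4) f=2→J2  5|0|3
R(2,0) f=1→J1  5|1|3
+link5  6|1|3
R(0,1) f=1→J1  6|2|3
C(5,3) f=2→J2  6|2|4
M = 3(6−1)−2·2−4 = 15−4−4 = 7

M = 7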